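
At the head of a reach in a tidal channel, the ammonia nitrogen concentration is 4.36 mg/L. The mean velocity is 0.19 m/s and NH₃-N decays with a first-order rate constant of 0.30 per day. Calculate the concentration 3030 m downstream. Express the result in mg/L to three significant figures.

Travel time t = 3030 m / 0.19 m/s = 3030/0.19 = 1.595e+04 s = 0.1846 d.
First-order decay: C = 4.36·exp(−0.30·0.1846) = 4.36·0.9461 = 4.125 mg/L.

4.13 mg/L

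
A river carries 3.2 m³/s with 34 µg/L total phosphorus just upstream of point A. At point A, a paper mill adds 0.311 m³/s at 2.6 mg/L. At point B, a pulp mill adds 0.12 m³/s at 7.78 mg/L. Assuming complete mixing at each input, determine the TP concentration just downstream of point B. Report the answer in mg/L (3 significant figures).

34 µg/L = 0.034 mg/L.
After input A: C = (3.2·0.034 + 0.311·2.6) / 3.511 = 0.2613 mg/L.
After input B: C = (3.511·0.2613 + 0.12·7.78) / 3.631 = 0.5098 mg/L.

0.510 mg/L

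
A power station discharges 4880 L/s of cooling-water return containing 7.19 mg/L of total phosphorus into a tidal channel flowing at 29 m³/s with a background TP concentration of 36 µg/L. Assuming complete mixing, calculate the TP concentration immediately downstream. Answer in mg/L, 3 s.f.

4880 L/s = 4.88 m³/s.
36 µg/L = 0.036 mg/L.
By mass balance at complete mixing, C = (4.88·7.19 + 29·0.036) / (4.88 + 29) = 36.13/33.88 = 1.066 mg/L.

1.07 mg/L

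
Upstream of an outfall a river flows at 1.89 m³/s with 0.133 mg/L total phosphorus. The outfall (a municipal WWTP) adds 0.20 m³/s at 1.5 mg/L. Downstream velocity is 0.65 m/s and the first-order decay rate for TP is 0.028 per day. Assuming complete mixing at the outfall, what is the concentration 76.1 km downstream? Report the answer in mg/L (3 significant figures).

After complete mixing, C₀ = (0.2·1.5 + 1.89·0.133) / 2.09 = 0.2638 mg/L.
Travel time t = 7.61e+04 m / 0.65 m/s = 1.171e+05 s = 1.355 d.
C = 0.2638·exp(−0.028·1.355) = 0.2638·0.9628 = 0.254 mg/L.

0.254 mg/L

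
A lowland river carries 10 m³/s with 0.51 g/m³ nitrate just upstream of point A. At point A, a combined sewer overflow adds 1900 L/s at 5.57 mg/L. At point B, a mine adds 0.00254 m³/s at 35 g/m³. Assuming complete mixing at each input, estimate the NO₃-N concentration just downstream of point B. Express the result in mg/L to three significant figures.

1900 L/s = 1.9 m³/s.
After input A: C = (10·0.51 + 1.9·5.57) / 11.9 = 1.318 mg/L.
After input B: C = (11.9·1.318 + 0.00254·35) / 11.9 = 1.325 mg/L.

1.33 mg/L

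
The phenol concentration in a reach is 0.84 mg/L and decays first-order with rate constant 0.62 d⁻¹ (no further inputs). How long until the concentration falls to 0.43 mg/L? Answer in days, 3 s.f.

t = ln(C₀/C)/k = ln(0.84/0.43)/0.62 = 0.6696/0.62 = 1.08 d.

1.08 d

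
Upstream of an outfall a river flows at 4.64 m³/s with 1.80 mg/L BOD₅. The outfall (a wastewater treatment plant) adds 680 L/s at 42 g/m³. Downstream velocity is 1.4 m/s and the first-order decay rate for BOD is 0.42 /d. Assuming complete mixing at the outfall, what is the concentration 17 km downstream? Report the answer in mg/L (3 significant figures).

680 L/s = 0.68 m³/s.
After complete mixing, C₀ = (0.68·42 + 4.64·1.8) / 5.32 = 6.938 mg/L.
Travel time t = 1.7e+04 m / 1.4 m/s = 1.214e+04 s = 0.1405 d.
C = 6.938·exp(−0.42·0.1405) = 6.938·0.9427 = 6.541 mg/L.

6.54 mg/L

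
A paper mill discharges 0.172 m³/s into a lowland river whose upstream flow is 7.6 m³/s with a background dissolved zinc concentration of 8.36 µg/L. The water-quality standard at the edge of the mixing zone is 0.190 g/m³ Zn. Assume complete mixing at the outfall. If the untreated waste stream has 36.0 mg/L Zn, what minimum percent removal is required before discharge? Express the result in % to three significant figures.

77.2 %

8.36 µg/L = 0.00836 mg/L.
Mass balance: 0.19·7.772 = 0.172·Cₑ + 7.6·0.00836.
Cₑ = (1.477 − 0.06354) / 0.172 = 8.216 mg/L.
Required removal = 1 − 8.216/36.0 = 77.18 %.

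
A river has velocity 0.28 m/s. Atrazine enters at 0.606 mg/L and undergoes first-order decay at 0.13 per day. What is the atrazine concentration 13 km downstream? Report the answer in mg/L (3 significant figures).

Travel time t = 13 km / 0.28 m/s = 1.3e+04/0.28 = 4.643e+04 s = 0.5374 d.
First-order decay: C = 0.606·exp(−0.13·0.5374) = 0.606·0.9325 = 0.5651 mg/L.

0.565 mg/L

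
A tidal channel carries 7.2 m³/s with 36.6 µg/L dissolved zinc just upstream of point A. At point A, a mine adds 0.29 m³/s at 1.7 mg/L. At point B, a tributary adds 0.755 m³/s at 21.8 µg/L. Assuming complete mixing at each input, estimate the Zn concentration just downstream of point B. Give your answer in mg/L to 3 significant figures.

0.0938 mg/L

36.6 µg/L = 0.0366 mg/L.
After input A: C = (7.2·0.0366 + 0.29·1.7) / 7.49 = 0.101 mg/L.
21.8 µg/L = 0.0218 mg/L.
After input B: C = (7.49·0.101 + 0.755·0.0218) / 8.245 = 0.09375 mg/L.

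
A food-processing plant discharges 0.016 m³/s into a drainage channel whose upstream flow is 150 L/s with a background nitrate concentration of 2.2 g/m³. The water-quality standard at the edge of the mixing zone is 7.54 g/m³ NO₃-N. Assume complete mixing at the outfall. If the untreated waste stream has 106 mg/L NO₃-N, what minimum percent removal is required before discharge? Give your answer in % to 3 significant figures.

45.7 %

150 L/s = 0.15 m³/s.
Mass balance: 7.54·0.166 = 0.016·Cₑ + 0.15·2.2.
Cₑ = (1.252 − 0.33) / 0.016 = 57.6 mg/L.
Required removal = 1 − 57.6/106 = 45.66 %.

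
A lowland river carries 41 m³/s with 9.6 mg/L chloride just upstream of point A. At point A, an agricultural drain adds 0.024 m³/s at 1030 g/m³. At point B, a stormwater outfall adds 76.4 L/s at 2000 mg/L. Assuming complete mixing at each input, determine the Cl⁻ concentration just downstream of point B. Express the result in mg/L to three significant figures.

After input A: C = (41·9.6 + 0.024·1030) / 41.02 = 10.2 mg/L.
76.4 L/s = 0.0764 m³/s.
After input B: C = (41.02·10.2 + 0.0764·2000) / 41.1 = 13.9 mg/L.

13.9 mg/L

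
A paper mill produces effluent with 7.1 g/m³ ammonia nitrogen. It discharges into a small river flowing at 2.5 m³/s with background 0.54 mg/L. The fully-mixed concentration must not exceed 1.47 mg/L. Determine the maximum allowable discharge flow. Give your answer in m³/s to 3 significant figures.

0.413 m³/s

Mass balance at complete mixing: C_std·(Q_w + Q_r) = Q_w·C_e + Q_r·C_b.
Rearranging, Q_w = Q_r·(C_std − C_b)/(C_e − C_std) = 2.5·(1.47 − 0.54) / (7.1 − 1.47) = 0.413 m³/s.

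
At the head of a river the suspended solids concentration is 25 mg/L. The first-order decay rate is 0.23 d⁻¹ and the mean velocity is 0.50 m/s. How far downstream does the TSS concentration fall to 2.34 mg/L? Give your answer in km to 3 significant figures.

445 km

From C = C₀·e^(−kt), t = ln(C₀/C)/k = ln(25/2.34)/0.23 = 2.369/0.23 = 10.3 d.
Distance = v·t = 0.50 m/s × 8.898e+05 s = 4.449e+05 m = 444.9 km.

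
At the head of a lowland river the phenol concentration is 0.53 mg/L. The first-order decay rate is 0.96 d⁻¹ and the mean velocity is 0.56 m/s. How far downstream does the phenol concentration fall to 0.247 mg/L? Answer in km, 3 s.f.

From C = C₀·e^(−kt), t = ln(C₀/C)/k = ln(0.53/0.247)/0.96 = 0.7635/0.96 = 0.7953 d.
Distance = v·t = 0.56 m/s × 6.871e+04 s = 3.848e+04 m = 38.48 km.

38.5 km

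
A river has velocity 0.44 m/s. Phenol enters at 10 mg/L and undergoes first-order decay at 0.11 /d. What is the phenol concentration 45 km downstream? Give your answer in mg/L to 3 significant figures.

Travel time t = 45 km / 0.44 m/s = 4.5e+04/0.44 = 1.023e+05 s = 1.184 d.
First-order decay: C = 10·exp(−0.11·1.184) = 10·0.8779 = 8.779 mg/L.

8.78 mg/L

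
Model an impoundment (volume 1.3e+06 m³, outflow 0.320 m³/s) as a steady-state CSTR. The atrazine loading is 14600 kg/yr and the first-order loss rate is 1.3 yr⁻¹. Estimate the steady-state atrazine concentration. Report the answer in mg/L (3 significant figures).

1.24 mg/L

Outflow Q = 0.320 m³/s × 3.156e+07 s/yr = 1.01e+07 m³/yr.
Steady-state CSTR mass balance: W = Q·C + k·V·C, so C = W/(Q + kV).
Q + kV = 1.01e+07 + 1.3·1.3e+06 = 1.179e+07 m³/yr.
C = 14600/1.179e+07 = 0.001239 kg/m³ = 1.239 mg/L.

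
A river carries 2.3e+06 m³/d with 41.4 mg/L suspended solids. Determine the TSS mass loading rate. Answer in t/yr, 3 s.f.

2.3e+06 m³/d = 26.62 m³/s.
Mass flux = Q·C = 26.62 m³/s × 41.4 g/m³ = 1102 g/s.
= 1102 g/s × 31.56 = 3.478e+04 t/yr.

34800 t/yr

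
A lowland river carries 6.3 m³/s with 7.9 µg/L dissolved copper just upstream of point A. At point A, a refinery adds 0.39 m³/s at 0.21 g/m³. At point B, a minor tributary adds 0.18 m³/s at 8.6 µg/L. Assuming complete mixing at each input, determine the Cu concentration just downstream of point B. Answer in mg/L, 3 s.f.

7.9 µg/L = 0.0079 mg/L.
After input A: C = (6.3·0.0079 + 0.39·0.21) / 6.69 = 0.01968 mg/L.
8.6 µg/L = 0.0086 mg/L.
After input B: C = (6.69·0.01968 + 0.18·0.0086) / 6.87 = 0.01939 mg/L.

0.0194 mg/L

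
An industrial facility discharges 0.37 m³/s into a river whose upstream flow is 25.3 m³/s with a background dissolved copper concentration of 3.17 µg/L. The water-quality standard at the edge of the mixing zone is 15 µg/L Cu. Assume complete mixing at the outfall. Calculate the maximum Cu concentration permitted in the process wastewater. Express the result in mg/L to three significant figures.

3.17 µg/L = 0.00317 mg/L.
15 µg/L = 0.015 mg/L.
Mass balance: 0.015·25.67 = 0.37·Cₑ + 25.3·0.00317.
Cₑ = (0.3851 − 0.0802) / 0.37 = 0.8239 mg/L.

0.824 mg/L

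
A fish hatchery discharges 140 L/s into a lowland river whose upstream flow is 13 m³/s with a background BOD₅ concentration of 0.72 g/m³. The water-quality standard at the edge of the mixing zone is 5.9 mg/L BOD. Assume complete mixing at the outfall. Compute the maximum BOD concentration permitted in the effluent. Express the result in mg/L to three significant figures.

487 mg/L

140 L/s = 0.14 m³/s.
Mass balance: 5.9·13.14 = 0.14·Cₑ + 13·0.72.
Cₑ = (77.53 − 9.36) / 0.14 = 486.9 mg/L.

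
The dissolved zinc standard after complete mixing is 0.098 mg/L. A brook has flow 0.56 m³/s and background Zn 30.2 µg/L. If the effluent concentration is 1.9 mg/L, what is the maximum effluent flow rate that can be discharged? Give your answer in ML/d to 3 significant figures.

30.2 µg/L = 0.0302 mg/L.
Mass balance at complete mixing: C_std·(Q_w + Q_r) = Q_w·C_e + Q_r·C_b.
Rearranging, Q_w = Q_r·(C_std − C_b)/(C_e − C_std) = 0.56·(0.098 − 0.0302) / (1.9 − 0.098) = 0.02107 m³/s.
= 1.82 ML/d.

1.82 ML/d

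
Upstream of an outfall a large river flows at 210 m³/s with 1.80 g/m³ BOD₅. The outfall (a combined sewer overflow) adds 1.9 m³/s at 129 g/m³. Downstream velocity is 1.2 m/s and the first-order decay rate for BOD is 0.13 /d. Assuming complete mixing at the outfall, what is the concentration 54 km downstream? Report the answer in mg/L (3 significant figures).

2.75 mg/L

After complete mixing, C₀ = (1.9·129 + 210·1.8) / 211.9 = 2.941 mg/L.
Travel time t = 5.4e+04 m / 1.2 m/s = 4.5e+04 s = 0.5208 d.
C = 2.941·exp(−0.13·0.5208) = 2.941·0.9345 = 2.748 mg/L.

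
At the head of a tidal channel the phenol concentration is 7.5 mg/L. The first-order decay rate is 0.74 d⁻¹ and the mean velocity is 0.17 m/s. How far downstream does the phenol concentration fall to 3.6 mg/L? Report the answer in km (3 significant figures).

14.6 km

From C = C₀·e^(−kt), t = ln(C₀/C)/k = ln(7.5/3.6)/0.74 = 0.734/0.74 = 0.9919 d.
Distance = v·t = 0.17 m/s × 8.57e+04 s = 1.457e+04 m = 14.57 km.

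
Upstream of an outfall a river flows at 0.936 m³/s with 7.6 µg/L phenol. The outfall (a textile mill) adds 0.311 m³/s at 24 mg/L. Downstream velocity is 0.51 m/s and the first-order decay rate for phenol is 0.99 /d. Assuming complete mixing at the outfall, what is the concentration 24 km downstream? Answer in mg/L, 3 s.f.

7.6 µg/L = 0.0076 mg/L.
After complete mixing, C₀ = (0.311·24 + 0.936·0.0076) / 1.247 = 5.991 mg/L.
Travel time t = 2.4e+04 m / 0.51 m/s = 4.706e+04 s = 0.5447 d.
C = 5.991·exp(−0.99·0.5447) = 5.991·0.5832 = 3.494 mg/L.

3.49 mg/L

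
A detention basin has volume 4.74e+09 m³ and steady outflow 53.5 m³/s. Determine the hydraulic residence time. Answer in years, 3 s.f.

Q = 53.5 m³/s × 3.156e+07 s/yr = 1.688e+09 m³/yr.
Hydraulic residence time τ = V/Q = 4.74e+09/1.688e+09 = 2.808 yr.

2.81 yr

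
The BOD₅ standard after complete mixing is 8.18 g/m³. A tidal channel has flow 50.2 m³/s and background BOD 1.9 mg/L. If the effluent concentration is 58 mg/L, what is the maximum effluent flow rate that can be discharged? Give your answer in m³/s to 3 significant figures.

Mass balance at complete mixing: C_std·(Q_w + Q_r) = Q_w·C_e + Q_r·C_b.
Rearranging, Q_w = Q_r·(C_std − C_b)/(C_e − C_std) = 50.2·(8.18 − 1.9) / (58 − 8.18) = 6.328 m³/s.

6.33 m³/s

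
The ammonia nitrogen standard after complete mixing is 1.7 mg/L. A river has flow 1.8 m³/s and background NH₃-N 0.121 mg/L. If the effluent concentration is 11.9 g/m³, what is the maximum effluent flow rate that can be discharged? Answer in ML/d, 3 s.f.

Mass balance at complete mixing: C_std·(Q_w + Q_r) = Q_w·C_e + Q_r·C_b.
Rearranging, Q_w = Q_r·(C_std − C_b)/(C_e − C_std) = 1.8·(1.7 − 0.121) / (11.9 − 1.7) = 0.2786 m³/s.
= 24.08 ML/d.

24.1 ML/d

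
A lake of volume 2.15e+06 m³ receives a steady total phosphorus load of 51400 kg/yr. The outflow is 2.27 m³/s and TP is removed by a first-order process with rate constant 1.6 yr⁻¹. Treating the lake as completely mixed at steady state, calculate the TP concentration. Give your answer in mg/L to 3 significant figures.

Outflow Q = 2.27 m³/s × 3.156e+07 s/yr = 7.164e+07 m³/yr.
Steady-state CSTR mass balance: W = Q·C + k·V·C, so C = W/(Q + kV).
Q + kV = 7.164e+07 + 1.6·2.15e+06 = 7.508e+07 m³/yr.
C = 51400/7.508e+07 = 0.0006846 kg/m³ = 0.6846 mg/L.

0.685 mg/L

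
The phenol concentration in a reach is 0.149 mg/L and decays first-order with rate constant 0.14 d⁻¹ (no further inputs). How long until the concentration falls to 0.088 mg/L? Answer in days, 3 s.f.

t = ln(C₀/C)/k = ln(0.149/0.088)/0.14 = 0.5266/0.14 = 3.761 d.

3.76 d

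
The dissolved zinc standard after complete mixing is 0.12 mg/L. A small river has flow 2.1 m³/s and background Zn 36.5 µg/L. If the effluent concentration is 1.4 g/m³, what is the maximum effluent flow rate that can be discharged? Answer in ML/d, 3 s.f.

11.8 ML/d

36.5 µg/L = 0.0365 mg/L.
Mass balance at complete mixing: C_std·(Q_w + Q_r) = Q_w·C_e + Q_r·C_b.
Rearranging, Q_w = Q_r·(C_std − C_b)/(C_e − C_std) = 2.1·(0.12 − 0.0365) / (1.4 − 0.12) = 0.137 m³/s.
= 11.84 ML/d.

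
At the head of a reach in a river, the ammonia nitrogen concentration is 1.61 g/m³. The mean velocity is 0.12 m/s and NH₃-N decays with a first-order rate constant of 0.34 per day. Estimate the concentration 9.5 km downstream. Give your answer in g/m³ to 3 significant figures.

Travel time t = 9.5 km / 0.12 m/s = 9500/0.12 = 7.917e+04 s = 0.9163 d.
First-order decay: C = 1.61·exp(−0.34·0.9163) = 1.61·0.7323 = 1.179 g/m³.

1.18 g/m³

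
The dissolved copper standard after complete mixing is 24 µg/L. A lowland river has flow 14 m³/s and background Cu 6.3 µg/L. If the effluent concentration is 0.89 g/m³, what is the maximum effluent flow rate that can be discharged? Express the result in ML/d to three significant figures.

6.3 µg/L = 0.0063 mg/L.
24 µg/L = 0.024 mg/L.
Mass balance at complete mixing: C_std·(Q_w + Q_r) = Q_w·C_e + Q_r·C_b.
Rearranging, Q_w = Q_r·(C_std − C_b)/(C_e − C_std) = 14·(0.024 − 0.0063) / (0.89 − 0.024) = 0.2861 m³/s.
= 24.72 ML/d.

24.7 ML/d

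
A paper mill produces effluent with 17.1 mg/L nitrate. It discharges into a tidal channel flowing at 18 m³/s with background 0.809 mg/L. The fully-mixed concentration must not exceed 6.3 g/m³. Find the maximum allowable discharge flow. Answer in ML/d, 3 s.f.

Mass balance at complete mixing: C_std·(Q_w + Q_r) = Q_w·C_e + Q_r·C_b.
Rearranging, Q_w = Q_r·(C_std − C_b)/(C_e − C_std) = 18·(6.3 − 0.809) / (17.1 − 6.3) = 9.152 m³/s.
= 790.7 ML/d.

791 ML/d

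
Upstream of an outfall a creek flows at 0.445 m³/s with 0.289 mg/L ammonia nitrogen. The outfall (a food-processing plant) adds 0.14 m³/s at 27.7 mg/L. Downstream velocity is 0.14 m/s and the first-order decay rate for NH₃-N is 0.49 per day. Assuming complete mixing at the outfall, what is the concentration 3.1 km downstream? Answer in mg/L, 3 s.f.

After complete mixing, C₀ = (0.14·27.7 + 0.445·0.289) / 0.585 = 6.849 mg/L.
Travel time t = 3100 m / 0.14 m/s = 2.214e+04 s = 0.2563 d.
C = 6.849·exp(−0.49·0.2563) = 6.849·0.882 = 6.041 mg/L.

6.04 mg/L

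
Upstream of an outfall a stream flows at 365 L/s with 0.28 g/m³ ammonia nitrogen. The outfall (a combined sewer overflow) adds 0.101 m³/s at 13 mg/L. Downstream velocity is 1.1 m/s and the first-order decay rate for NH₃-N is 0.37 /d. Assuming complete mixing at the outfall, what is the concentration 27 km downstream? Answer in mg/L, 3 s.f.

365 L/s = 0.365 m³/s.
After complete mixing, C₀ = (0.101·13 + 0.365·0.28) / 0.466 = 3.037 mg/L.
Travel time t = 2.7e+04 m / 1.1 m/s = 2.455e+04 s = 0.2841 d.
C = 3.037·exp(−0.37·0.2841) = 3.037·0.9002 = 2.734 mg/L.

2.73 mg/L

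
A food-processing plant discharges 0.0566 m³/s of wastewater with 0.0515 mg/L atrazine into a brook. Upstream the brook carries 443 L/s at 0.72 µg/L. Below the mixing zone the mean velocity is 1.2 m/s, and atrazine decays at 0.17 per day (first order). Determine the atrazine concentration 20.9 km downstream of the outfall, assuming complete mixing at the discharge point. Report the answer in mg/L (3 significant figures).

0.00625 mg/L

443 L/s = 0.443 m³/s.
0.72 µg/L = 0.00072 mg/L.
After complete mixing, C₀ = (0.0566·0.0515 + 0.443·0.00072) / 0.4996 = 0.006473 mg/L.
Travel time t = 2.09e+04 m / 1.2 m/s = 1.742e+04 s = 0.2016 d.
C = 0.006473·exp(−0.17·0.2016) = 0.006473·0.9663 = 0.006255 mg/L.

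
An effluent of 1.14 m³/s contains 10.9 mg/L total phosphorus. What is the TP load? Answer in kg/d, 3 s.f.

Mass flux = Q·C = 1.14 m³/s × 10.9 g/m³ = 12.43 g/s.
= 12.43 g/s × 86.4 = 1074 kg/d.

1070 kg/d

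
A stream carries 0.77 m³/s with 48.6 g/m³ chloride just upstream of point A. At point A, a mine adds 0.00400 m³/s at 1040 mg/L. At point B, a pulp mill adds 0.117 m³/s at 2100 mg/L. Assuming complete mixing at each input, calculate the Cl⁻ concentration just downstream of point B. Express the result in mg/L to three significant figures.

322 mg/L

After input A: C = (0.77·48.6 + 0.004·1040) / 0.774 = 53.72 mg/L.
After input B: C = (0.774·53.72 + 0.117·2100) / 0.891 = 322.4 mg/L.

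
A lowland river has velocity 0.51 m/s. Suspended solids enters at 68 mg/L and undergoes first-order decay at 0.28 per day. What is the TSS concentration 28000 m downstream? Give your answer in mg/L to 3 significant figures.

56.9 mg/L

Travel time t = 28000 m / 0.51 m/s = 2.8e+04/0.51 = 5.49e+04 s = 0.6354 d.
First-order decay: C = 68·exp(−0.28·0.6354) = 68·0.837 = 56.92 mg/L.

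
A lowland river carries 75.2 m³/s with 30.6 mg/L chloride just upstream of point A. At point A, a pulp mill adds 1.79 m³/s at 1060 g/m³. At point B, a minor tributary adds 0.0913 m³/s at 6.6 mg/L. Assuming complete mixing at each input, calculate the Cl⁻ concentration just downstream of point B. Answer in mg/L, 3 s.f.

54.5 mg/L

After input A: C = (75.2·30.6 + 1.79·1060) / 76.99 = 54.53 mg/L.
After input B: C = (76.99·54.53 + 0.0913·6.6) / 77.08 = 54.48 mg/L.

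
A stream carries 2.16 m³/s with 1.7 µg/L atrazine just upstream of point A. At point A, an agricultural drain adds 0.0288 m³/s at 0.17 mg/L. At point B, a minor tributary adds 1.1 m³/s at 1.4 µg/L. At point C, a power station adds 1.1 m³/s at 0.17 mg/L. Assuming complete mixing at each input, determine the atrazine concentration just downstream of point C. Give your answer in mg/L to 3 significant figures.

0.0449 mg/L

1.7 µg/L = 0.0017 mg/L.
After input A: C = (2.16·0.0017 + 0.0288·0.17) / 2.189 = 0.003914 mg/L.
1.4 µg/L = 0.0014 mg/L.
After input B: C = (2.189·0.003914 + 1.1·0.0014) / 3.289 = 0.003073 mg/L.
After input C: C = (3.289·0.003073 + 1.1·0.17) / 4.389 = 0.04491 mg/L.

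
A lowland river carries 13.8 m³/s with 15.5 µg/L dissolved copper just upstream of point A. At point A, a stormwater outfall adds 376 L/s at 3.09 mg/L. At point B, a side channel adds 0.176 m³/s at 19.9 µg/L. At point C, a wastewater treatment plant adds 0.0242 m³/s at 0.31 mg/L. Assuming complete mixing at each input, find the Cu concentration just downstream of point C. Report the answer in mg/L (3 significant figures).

0.0965 mg/L

15.5 µg/L = 0.0155 mg/L.
376 L/s = 0.376 m³/s.
After input A: C = (13.8·0.0155 + 0.376·3.09) / 14.18 = 0.09705 mg/L.
19.9 µg/L = 0.0199 mg/L.
After input B: C = (14.18·0.09705 + 0.176·0.0199) / 14.35 = 0.0961 mg/L.
After input C: C = (14.35·0.0961 + 0.0242·0.31) / 14.38 = 0.09646 mg/L.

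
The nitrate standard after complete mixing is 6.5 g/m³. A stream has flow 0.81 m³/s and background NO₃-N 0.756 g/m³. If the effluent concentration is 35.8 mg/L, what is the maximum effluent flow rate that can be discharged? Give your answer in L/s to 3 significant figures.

159 L/s

Mass balance at complete mixing: C_std·(Q_w + Q_r) = Q_w·C_e + Q_r·C_b.
Rearranging, Q_w = Q_r·(C_std − C_b)/(C_e − C_std) = 0.81·(6.5 − 0.756) / (35.8 − 6.5) = 0.1588 m³/s.
= 158.8 L/s.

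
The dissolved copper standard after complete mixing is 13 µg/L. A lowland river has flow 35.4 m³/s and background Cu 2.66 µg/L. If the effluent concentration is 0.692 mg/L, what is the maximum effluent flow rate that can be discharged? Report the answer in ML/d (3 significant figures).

46.6 ML/d

2.66 µg/L = 0.00266 mg/L.
13 µg/L = 0.013 mg/L.
Mass balance at complete mixing: C_std·(Q_w + Q_r) = Q_w·C_e + Q_r·C_b.
Rearranging, Q_w = Q_r·(C_std − C_b)/(C_e − C_std) = 35.4·(0.013 − 0.00266) / (0.692 − 0.013) = 0.5391 m³/s.
= 46.58 ML/d.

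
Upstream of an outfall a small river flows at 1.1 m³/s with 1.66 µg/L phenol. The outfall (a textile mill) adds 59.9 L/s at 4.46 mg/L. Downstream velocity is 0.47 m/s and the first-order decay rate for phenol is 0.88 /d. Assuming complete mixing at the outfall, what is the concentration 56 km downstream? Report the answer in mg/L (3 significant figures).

59.9 L/s = 0.0599 m³/s.
1.66 µg/L = 0.00166 mg/L.
After complete mixing, C₀ = (0.0599·4.46 + 1.1·0.00166) / 1.16 = 0.2319 mg/L.
Travel time t = 5.6e+04 m / 0.47 m/s = 1.191e+05 s = 1.379 d.
C = 0.2319·exp(−0.88·1.379) = 0.2319·0.2971 = 0.06891 mg/L.

0.0689 mg/L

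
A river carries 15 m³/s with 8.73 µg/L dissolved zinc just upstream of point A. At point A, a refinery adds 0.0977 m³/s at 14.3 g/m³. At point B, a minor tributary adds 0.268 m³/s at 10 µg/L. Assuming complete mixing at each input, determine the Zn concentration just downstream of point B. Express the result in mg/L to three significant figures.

0.0996 mg/L

8.73 µg/L = 0.00873 mg/L.
After input A: C = (15·0.00873 + 0.0977·14.3) / 15.1 = 0.1012 mg/L.
10 µg/L = 0.01 mg/L.
After input B: C = (15.1·0.1012 + 0.268·0.01) / 15.37 = 0.09962 mg/L.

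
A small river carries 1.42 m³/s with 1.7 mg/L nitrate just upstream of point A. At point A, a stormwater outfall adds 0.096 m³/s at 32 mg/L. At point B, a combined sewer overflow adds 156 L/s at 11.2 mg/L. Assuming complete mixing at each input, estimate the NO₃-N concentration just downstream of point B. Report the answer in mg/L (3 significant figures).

4.33 mg/L

After input A: C = (1.42·1.7 + 0.096·32) / 1.516 = 3.619 mg/L.
156 L/s = 0.156 m³/s.
After input B: C = (1.516·3.619 + 0.156·11.2) / 1.672 = 4.326 mg/L.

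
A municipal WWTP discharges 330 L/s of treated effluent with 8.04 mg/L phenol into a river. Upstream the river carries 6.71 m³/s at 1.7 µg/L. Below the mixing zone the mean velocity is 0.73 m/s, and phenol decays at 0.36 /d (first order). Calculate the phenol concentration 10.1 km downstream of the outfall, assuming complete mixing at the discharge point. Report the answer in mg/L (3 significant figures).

0.357 mg/L

330 L/s = 0.33 m³/s.
1.7 µg/L = 0.0017 mg/L.
After complete mixing, C₀ = (0.33·8.04 + 6.71·0.0017) / 7.04 = 0.3785 mg/L.
Travel time t = 1.01e+04 m / 0.73 m/s = 1.384e+04 s = 0.1601 d.
C = 0.3785·exp(−0.36·0.1601) = 0.3785·0.944 = 0.3573 mg/L.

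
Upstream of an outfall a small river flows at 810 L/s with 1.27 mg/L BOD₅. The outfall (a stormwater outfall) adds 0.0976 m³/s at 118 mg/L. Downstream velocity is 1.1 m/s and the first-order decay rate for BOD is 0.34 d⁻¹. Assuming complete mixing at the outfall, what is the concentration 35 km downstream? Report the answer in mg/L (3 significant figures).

12.2 mg/L

810 L/s = 0.81 m³/s.
After complete mixing, C₀ = (0.0976·118 + 0.81·1.27) / 0.9076 = 13.82 mg/L.
Travel time t = 3.5e+04 m / 1.1 m/s = 3.182e+04 s = 0.3683 d.
C = 13.82·exp(−0.34·0.3683) = 13.82·0.8823 = 12.2 mg/L.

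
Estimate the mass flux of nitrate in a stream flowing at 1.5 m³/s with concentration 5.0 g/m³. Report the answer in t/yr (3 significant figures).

Mass flux = Q·C = 1.5 m³/s × 5 g/m³ = 7.5 g/s.
= 7.5 g/s × 31.56 = 236.7 t/yr.

237 t/yr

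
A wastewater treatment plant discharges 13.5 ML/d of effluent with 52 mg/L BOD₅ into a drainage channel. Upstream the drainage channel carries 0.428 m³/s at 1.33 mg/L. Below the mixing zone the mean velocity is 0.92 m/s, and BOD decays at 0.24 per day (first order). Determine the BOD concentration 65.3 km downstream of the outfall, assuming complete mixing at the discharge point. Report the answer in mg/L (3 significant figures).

13.5 ML/d = 0.1562 m³/s.
After complete mixing, C₀ = (0.1562·52 + 0.428·1.33) / 0.5842 = 14.88 mg/L.
Travel time t = 6.53e+04 m / 0.92 m/s = 7.098e+04 s = 0.8215 d.
C = 14.88·exp(−0.24·0.8215) = 14.88·0.8211 = 12.22 mg/L.

12.2 mg/L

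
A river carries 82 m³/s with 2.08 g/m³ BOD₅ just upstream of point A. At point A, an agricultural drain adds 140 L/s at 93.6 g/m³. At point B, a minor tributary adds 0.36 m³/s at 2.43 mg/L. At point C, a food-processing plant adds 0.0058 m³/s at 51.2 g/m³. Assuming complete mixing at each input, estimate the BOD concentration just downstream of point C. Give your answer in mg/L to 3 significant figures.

2.24 mg/L

140 L/s = 0.14 m³/s.
After input A: C = (82·2.08 + 0.14·93.6) / 82.14 = 2.236 mg/L.
After input B: C = (82.14·2.236 + 0.36·2.43) / 82.5 = 2.237 mg/L.
After input C: C = (82.5·2.237 + 0.0058·51.2) / 82.51 = 2.24 mg/L.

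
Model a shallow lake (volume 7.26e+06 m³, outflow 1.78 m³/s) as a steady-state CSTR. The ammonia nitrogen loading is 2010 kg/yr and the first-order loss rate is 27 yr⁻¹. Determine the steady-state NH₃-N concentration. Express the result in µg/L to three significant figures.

Outflow Q = 1.78 m³/s × 3.156e+07 s/yr = 5.617e+07 m³/yr.
Steady-state CSTR mass balance: W = Q·C + k·V·C, so C = W/(Q + kV).
Q + kV = 5.617e+07 + 27·7.26e+06 = 2.522e+08 m³/yr.
C = 2010/2.522e+08 = 7.97e-06 kg/m³ = 0.00797 mg/L = 7.97 µg/L.

7.97 µg/L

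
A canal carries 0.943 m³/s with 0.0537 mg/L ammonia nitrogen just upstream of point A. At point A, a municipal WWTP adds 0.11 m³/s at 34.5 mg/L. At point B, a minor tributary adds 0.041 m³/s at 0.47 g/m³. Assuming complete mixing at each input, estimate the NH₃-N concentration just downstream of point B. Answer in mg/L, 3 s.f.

After input A: C = (0.943·0.0537 + 0.11·34.5) / 1.053 = 3.652 mg/L.
After input B: C = (1.053·3.652 + 0.041·0.47) / 1.094 = 3.533 mg/L.

3.53 mg/L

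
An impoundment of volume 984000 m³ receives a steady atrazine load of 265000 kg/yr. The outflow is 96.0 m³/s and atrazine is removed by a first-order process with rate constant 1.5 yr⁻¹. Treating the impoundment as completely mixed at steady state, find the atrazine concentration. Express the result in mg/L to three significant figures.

Outflow Q = 96.0 m³/s × 3.156e+07 s/yr = 3.03e+09 m³/yr.
Steady-state CSTR mass balance: W = Q·C + k·V·C, so C = W/(Q + kV).
Q + kV = 3.03e+09 + 1.5·984000 = 3.031e+09 m³/yr.
C = 265000/3.031e+09 = 8.743e-05 kg/m³ = 0.08743 mg/L.

0.0874 mg/L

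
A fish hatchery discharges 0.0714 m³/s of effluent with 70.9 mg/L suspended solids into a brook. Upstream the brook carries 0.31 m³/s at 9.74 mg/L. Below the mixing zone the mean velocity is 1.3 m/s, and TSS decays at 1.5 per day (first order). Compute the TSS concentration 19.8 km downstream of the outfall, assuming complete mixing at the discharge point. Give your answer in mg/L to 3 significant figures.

16.3 mg/L

After complete mixing, C₀ = (0.0714·70.9 + 0.31·9.74) / 0.3814 = 21.19 mg/L.
Travel time t = 1.98e+04 m / 1.3 m/s = 1.523e+04 s = 0.1763 d.
C = 21.19·exp(−1.5·0.1763) = 21.19·0.7676 = 16.27 mg/L.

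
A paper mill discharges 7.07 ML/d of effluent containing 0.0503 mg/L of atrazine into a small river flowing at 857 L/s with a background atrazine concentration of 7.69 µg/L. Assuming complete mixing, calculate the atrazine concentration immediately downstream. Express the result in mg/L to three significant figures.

7.07 ML/d = 0.08183 m³/s.
857 L/s = 0.857 m³/s.
7.69 µg/L = 0.00769 mg/L.
By mass balance at complete mixing, C = (0.08183·0.0503 + 0.857·0.00769) / (0.08183 + 0.857) = 0.01071/0.9388 = 0.0114 mg/L.

0.0114 mg/L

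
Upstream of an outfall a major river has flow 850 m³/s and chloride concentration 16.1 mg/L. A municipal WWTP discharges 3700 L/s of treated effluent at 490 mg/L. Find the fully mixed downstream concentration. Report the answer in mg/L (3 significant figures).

18.2 mg/L

3700 L/s = 3.7 m³/s.
By mass balance at complete mixing, C = (3.7·490 + 850·16.1) / (3.7 + 850) = 1.55e+04/853.7 = 18.15 mg/L.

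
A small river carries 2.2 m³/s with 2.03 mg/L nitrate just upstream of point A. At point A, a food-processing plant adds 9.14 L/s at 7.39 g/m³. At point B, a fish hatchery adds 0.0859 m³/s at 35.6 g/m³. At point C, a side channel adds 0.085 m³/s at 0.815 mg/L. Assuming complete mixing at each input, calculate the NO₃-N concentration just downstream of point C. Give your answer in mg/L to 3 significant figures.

9.14 L/s = 0.00914 m³/s.
After input A: C = (2.2·2.03 + 0.00914·7.39) / 2.209 = 2.052 mg/L.
After input B: C = (2.209·2.052 + 0.0859·35.6) / 2.295 = 3.308 mg/L.
After input C: C = (2.295·3.308 + 0.085·0.815) / 2.38 = 3.219 mg/L.

3.22 mg/L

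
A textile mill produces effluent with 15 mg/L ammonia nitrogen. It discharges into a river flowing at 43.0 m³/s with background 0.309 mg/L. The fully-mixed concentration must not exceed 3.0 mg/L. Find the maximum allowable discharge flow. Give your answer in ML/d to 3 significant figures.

833 ML/d

Mass balance at complete mixing: C_std·(Q_w + Q_r) = Q_w·C_e + Q_r·C_b.
Rearranging, Q_w = Q_r·(C_std − C_b)/(C_e − C_std) = 43.0·(3 − 0.309) / (15 − 3) = 9.643 m³/s.
= 833.1 ML/d.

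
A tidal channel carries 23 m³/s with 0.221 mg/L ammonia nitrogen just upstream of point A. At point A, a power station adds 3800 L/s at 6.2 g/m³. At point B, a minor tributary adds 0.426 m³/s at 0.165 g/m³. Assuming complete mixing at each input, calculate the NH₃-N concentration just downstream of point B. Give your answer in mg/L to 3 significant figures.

3800 L/s = 3.8 m³/s.
After input A: C = (23·0.221 + 3.8·6.2) / 26.8 = 1.069 mg/L.
After input B: C = (26.8·1.069 + 0.426·0.165) / 27.23 = 1.055 mg/L.

1.05 mg/L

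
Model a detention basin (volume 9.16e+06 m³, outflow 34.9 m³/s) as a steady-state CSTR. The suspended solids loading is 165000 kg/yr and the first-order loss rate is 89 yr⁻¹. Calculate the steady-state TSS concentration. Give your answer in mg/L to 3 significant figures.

0.0861 mg/L

Outflow Q = 34.9 m³/s × 3.156e+07 s/yr = 1.101e+09 m³/yr.
Steady-state CSTR mass balance: W = Q·C + k·V·C, so C = W/(Q + kV).
Q + kV = 1.101e+09 + 89·9.16e+06 = 1.917e+09 m³/yr.
C = 165000/1.917e+09 = 8.609e-05 kg/m³ = 0.08609 mg/L.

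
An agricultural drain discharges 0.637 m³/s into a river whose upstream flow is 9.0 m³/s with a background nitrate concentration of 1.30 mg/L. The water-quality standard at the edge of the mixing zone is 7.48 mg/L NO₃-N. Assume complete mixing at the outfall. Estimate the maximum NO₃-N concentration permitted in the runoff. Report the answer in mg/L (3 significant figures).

94.8 mg/L

Mass balance: 7.48·9.637 = 0.637·Cₑ + 9·1.3.
Cₑ = (72.08 − 11.7) / 0.637 = 94.8 mg/L.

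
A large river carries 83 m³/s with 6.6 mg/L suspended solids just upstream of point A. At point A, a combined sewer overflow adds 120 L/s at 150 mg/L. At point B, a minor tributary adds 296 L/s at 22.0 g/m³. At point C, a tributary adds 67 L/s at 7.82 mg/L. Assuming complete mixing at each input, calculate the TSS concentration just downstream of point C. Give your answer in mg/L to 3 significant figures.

6.86 mg/L

120 L/s = 0.12 m³/s.
After input A: C = (83·6.6 + 0.12·150) / 83.12 = 6.807 mg/L.
296 L/s = 0.296 m³/s.
After input B: C = (83.12·6.807 + 0.296·22) / 83.42 = 6.861 mg/L.
67 L/s = 0.067 m³/s.
After input C: C = (83.42·6.861 + 0.067·7.82) / 83.48 = 6.862 mg/L.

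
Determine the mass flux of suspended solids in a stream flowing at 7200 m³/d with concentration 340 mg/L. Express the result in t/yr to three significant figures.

7200 m³/d = 0.08333 m³/s.
Mass flux = Q·C = 0.08333 m³/s × 340 g/m³ = 28.33 g/s.
= 28.33 g/s × 31.56 = 894.1 t/yr.

894 t/yr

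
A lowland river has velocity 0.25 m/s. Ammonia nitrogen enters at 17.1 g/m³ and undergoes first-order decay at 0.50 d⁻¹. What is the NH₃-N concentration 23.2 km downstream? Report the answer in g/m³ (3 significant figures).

9.99 g/m³

Travel time t = 23.2 km / 0.25 m/s = 2.32e+04/0.25 = 9.28e+04 s = 1.074 d.
First-order decay: C = 17.1·exp(−0.50·1.074) = 17.1·0.5845 = 9.995 g/m³.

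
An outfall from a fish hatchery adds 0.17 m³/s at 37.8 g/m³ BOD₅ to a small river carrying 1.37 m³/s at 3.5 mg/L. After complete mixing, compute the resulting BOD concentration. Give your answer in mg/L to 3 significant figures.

Flow-weighted mixing gives C = (0.17·37.8 + 1.37·3.5) / (0.17 + 1.37) = 11.22/1.54 = 7.286 mg/L.

7.29 mg/L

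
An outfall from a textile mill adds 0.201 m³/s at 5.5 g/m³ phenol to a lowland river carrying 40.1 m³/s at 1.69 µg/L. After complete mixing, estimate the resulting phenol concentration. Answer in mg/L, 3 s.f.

0.0291 mg/L

1.69 µg/L = 0.00169 mg/L.
By mass balance at complete mixing, C = (0.201·5.5 + 40.1·0.00169) / (0.201 + 40.1) = 1.173/40.3 = 0.02911 mg/L.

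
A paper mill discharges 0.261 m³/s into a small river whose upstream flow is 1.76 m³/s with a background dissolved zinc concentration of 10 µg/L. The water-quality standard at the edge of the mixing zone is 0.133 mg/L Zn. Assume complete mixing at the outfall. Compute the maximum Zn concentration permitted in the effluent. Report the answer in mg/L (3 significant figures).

10 µg/L = 0.01 mg/L.
Mass balance: 0.133·2.021 = 0.261·Cₑ + 1.76·0.01.
Cₑ = (0.2688 − 0.0176) / 0.261 = 0.9624 mg/L.

0.962 mg/L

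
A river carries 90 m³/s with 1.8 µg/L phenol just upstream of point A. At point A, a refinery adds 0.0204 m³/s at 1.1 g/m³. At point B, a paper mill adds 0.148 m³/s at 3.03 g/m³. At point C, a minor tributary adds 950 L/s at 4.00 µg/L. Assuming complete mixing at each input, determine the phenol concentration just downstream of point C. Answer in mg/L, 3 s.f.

1.8 µg/L = 0.0018 mg/L.
After input A: C = (90·0.0018 + 0.0204·1.1) / 90.02 = 0.002049 mg/L.
After input B: C = (90.02·0.002049 + 0.148·3.03) / 90.17 = 0.007019 mg/L.
950 L/s = 0.95 m³/s.
4.00 µg/L = 0.004 mg/L.
After input C: C = (90.17·0.007019 + 0.95·0.004) / 91.12 = 0.006987 mg/L.

0.00699 mg/L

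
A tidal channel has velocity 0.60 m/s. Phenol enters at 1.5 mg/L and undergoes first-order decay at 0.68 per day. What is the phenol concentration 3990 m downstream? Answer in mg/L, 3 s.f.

1.42 mg/L

Travel time t = 3990 m / 0.60 m/s = 3990/0.60 = 6650 s = 0.07697 d.
First-order decay: C = 1.5·exp(−0.68·0.07697) = 1.5·0.949 = 1.424 mg/L.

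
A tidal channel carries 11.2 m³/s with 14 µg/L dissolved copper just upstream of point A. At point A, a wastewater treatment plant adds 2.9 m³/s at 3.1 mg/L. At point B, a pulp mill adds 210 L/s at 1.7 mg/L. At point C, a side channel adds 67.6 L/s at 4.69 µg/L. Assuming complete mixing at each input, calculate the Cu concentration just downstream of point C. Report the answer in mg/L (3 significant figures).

0.661 mg/L

14 µg/L = 0.014 mg/L.
After input A: C = (11.2·0.014 + 2.9·3.1) / 14.1 = 0.6487 mg/L.
210 L/s = 0.21 m³/s.
After input B: C = (14.1·0.6487 + 0.21·1.7) / 14.31 = 0.6641 mg/L.
67.6 L/s = 0.0676 m³/s.
4.69 µg/L = 0.00469 mg/L.
After input C: C = (14.31·0.6641 + 0.0676·0.00469) / 14.38 = 0.661 mg/L.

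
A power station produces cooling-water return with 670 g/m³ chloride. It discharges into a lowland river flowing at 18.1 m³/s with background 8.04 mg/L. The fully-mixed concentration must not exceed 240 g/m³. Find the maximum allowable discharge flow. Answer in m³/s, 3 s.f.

9.76 m³/s

Mass balance at complete mixing: C_std·(Q_w + Q_r) = Q_w·C_e + Q_r·C_b.
Rearranging, Q_w = Q_r·(C_std − C_b)/(C_e − C_std) = 18.1·(240 − 8.04) / (670 − 240) = 9.764 m³/s.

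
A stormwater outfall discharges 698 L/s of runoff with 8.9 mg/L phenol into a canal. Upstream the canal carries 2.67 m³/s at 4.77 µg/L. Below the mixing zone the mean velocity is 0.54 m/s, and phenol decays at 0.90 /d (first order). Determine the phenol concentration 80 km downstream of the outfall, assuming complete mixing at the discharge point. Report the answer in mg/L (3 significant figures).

698 L/s = 0.698 m³/s.
4.77 µg/L = 0.00477 mg/L.
After complete mixing, C₀ = (0.698·8.9 + 2.67·0.00477) / 3.368 = 1.848 mg/L.
Travel time t = 8e+04 m / 0.54 m/s = 1.481e+05 s = 1.715 d.
C = 1.848·exp(−0.90·1.715) = 1.848·0.2137 = 0.395 mg/L.

0.395 mg/L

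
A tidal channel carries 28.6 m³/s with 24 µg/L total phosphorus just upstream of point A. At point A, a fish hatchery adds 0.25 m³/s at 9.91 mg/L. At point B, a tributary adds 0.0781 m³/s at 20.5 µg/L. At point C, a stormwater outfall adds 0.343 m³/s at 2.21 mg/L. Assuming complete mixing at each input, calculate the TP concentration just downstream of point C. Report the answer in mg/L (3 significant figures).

24 µg/L = 0.024 mg/L.
After input A: C = (28.6·0.024 + 0.25·9.91) / 28.85 = 0.1097 mg/L.
20.5 µg/L = 0.0205 mg/L.
After input B: C = (28.85·0.1097 + 0.0781·0.0205) / 28.93 = 0.1094 mg/L.
After input C: C = (28.93·0.1094 + 0.343·2.21) / 29.27 = 0.134 mg/L.

0.134 mg/L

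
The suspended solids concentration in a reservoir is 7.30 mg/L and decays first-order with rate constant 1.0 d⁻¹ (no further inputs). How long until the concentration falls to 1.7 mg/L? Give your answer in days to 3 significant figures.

1.46 d

t = ln(C₀/C)/k = ln(7.30/1.7)/1.0 = 1.457/1.0 = 1.457 d.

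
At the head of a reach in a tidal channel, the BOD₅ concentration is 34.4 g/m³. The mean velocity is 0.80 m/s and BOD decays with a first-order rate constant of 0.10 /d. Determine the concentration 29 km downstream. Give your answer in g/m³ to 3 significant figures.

Travel time t = 29 km / 0.80 m/s = 2.9e+04/0.80 = 3.625e+04 s = 0.4196 d.
First-order decay: C = 34.4·exp(−0.10·0.4196) = 34.4·0.9589 = 32.99 g/m³.

33.0 g/m³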